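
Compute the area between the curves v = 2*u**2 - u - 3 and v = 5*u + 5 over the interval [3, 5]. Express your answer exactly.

The difference (2*u**2 - u - 3) - (5*u + 5) = 2*u**2 - 6*u - 8 changes sign at u = 4 inside [3, 5], so split the integral there.
∫[3,4] (2*u**2 - 6*u - 8) du = -13/3; the area of that piece is 13/3.
∫[4,5] (2*u**2 - 6*u - 8) du = 17/3.
Total area = 13/3 + 17/3 = 10.

10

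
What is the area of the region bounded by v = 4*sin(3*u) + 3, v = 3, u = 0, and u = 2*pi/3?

The difference (4*sin(3*u) + 3) - (3) = 4*sin(3*u) changes sign at u = pi/3 inside [0, 2*pi/3], so split the integral there.
∫[0,pi/3] (4*sin(3*u)) du = 8/3.
∫[pi/3,2*pi/3] (4*sin(3*u)) du = -8/3; the area of that piece is 8/3.
Total area = 8/3 + 8/3 = 16/3.

16/3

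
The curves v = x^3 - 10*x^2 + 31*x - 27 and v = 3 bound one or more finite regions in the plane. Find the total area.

Set the curves equal: x^3 - 10*x^2 + 31*x - 27 = 3, so x^3 - 10*x^2 + 31*x - 30 = 0, which factors as (x - 5)*(x - 3)*(x - 2) = 0. The curves meet at x = 2, 3, 5.
On [2, 3], v = x^3 - 10*x^2 + 31*x - 27 is on top; that piece has area ∫[2,3] (x^3 - 10*x^2 + 31*x - 30) dx = 5/12.
On [3, 5], v = 3 is on top; that piece has area ∫[3,5] (-(x^3 - 10*x^2 + 31*x - 30)) dx = 8/3.
Total enclosed area = 5/12 + 8/3 = 37/12.

37/12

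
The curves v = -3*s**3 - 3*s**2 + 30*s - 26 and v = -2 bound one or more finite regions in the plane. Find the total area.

443/2

Set the curves equal: -3*s**3 - 3*s**2 + 30*s - 26 = -2, so -3*s**3 - 3*s**2 + 30*s - 24 = 0, which factors as -3*(s - 2)*(s - 1)*(s + 4) = 0. The curves meet at s = -4, 1, 2.
On [-4, 1], v = -2 is on top; that piece has area ∫[-4,1] (-(-3*s**3 - 3*s**2 + 30*s - 24)) ds = 875/4.
On [1, 2], v = -3*s**3 - 3*s**2 + 30*s - 26 is on top; that piece has area ∫[1,2] (-3*s**3 - 3*s**2 + 30*s - 24) ds = 11/4.
Total enclosed area = 875/4 + 11/4 = 443/2.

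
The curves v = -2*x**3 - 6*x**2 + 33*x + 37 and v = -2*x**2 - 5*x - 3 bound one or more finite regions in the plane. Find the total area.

Set the curves equal: -2*x**3 - 6*x**2 + 33*x + 37 = -2*x**2 - 5*x - 3, so -2*x**3 - 4*x**2 + 38*x + 40 = 0, which factors as -2*(x - 4)*(x + 1)*(x + 5) = 0. The curves meet at x = -5, -1, 4.
On [-5, -1], v = -2*x**2 - 5*x - 3 is on top; that piece has area ∫[-5,-1] (-(-2*x**3 - 4*x**2 + 38*x + 40)) dx = 448/3.
On [-1, 4], v = -2*x**3 - 6*x**2 + 33*x + 37 is on top; that piece has area ∫[-1,4] (-2*x**3 - 4*x**2 + 38*x + 40) dx = 1625/6.
Total enclosed area = 448/3 + 1625/6 = 2521/6.

2521/6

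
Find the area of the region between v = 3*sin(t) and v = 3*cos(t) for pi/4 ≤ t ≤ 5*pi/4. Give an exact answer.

6*sqrt(2)

On [pi/4, 5*pi/4], (3*sin(t)) - (3*cos(t)) = 3*sin(t) - 3*cos(t) is ≥ 0 throughout, so the area is a single integral of |3*sin(t) - 3*cos(t)|.
∫[pi/4,5*pi/4] (3*sin(t) - 3*cos(t)) dt = 6*sqrt(2).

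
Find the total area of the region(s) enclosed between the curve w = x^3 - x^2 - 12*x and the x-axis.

937/12

The curve meets the x-axis where x^3 - x^2 - 12*x = 0, i.e. x*(x - 4)*(x + 3) = 0, at x = -3, 0, 4.
On [-3, 0] the curve lies above the axis; ∫[-3,0] (x^3 - x^2 - 12*x) dx = 99/4, giving area 99/4.
On [0, 4] the curve lies below the axis; ∫[0,4] (x^3 - x^2 - 12*x) dx = -160/3, giving area 160/3.
Total area = 99/4 + 160/3 = 937/12.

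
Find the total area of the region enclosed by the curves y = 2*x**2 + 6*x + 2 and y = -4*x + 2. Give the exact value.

125/3

Set the curves equal: 2*x**2 + 6*x + 2 = -4*x + 2, so 2*x**2 + 10*x = 0, which factors as 2*x*(x + 5) = 0. The curves meet at x = -5, 0.
On [-5, 0], y = -4*x + 2 is on top; that piece has area ∫[-5,0] (-(2*x**2 + 10*x)) dx = 125/3.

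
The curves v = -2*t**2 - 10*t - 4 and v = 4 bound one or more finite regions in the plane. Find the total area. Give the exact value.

9

Set the curves equal: -2*t**2 - 10*t - 4 = 4, so -2*t**2 - 10*t - 8 = 0, which factors as -2*(t + 1)*(t + 4) = 0. The curves meet at t = -4, -1.
On [-4, -1], v = -2*t**2 - 10*t - 4 is on top; that piece has area ∫[-4,-1] (-2*t**2 - 10*t - 8) dt = 9.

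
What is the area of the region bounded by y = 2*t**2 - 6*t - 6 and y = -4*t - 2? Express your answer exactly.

Set the curves equal: 2*t**2 - 6*t - 6 = -4*t - 2, so 2*t**2 - 2*t - 4 = 0, which factors as 2*(t - 2)*(t + 1) = 0. The curves meet at t = -1, 2.
On [-1, 2], y = -4*t - 2 is on top; that piece has area ∫[-1,2] (-(2*t**2 - 2*t - 4)) dt = 9.

9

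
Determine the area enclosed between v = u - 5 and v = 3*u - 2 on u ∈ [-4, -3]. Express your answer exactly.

On [-4, -3], (u - 5) - (3*u - 2) = -2*u - 3 is ≥ 0 throughout, so the area is a single integral of |-2*u - 3|.
∫[-4,-3] (-2*u - 3) du = 4.

4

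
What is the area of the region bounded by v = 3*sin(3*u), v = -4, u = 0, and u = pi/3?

2 + 4*pi/3

On [0, pi/3], (3*sin(3*u)) - (-4) = 3*sin(3*u) + 4 is ≥ 0 throughout, so the area is a single integral of |3*sin(3*u) + 4|.
∫[0,pi/3] (3*sin(3*u) + 4) du = 2 + 4*pi/3.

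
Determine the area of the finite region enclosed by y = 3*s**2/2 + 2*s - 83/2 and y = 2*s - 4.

Set the curves equal: 3*s**2/2 + 2*s - 83/2 = 2*s - 4, so 3*s**2/2 - 75/2 = 0, which factors as 3*(s - 5)*(s + 5)/2 = 0. The curves meet at s = -5, 5.
On [-5, 5], y = 2*s - 4 is on top; that piece has area ∫[-5,5] (-(3*s**2/2 - 75/2)) ds = 250.

250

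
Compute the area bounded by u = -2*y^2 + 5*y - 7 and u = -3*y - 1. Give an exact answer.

8/3

Both boundary curves give u as a function of y, so integrate with respect to y. Setting them equal: -2*y^2 + 8*y - 6 = 0, i.e. -2*(y - 3)*(y - 1) = 0, so they meet at y = 1, 3.
For y in [1, 3], u = -2*y^2 + 5*y - 7 is on the right; area = ∫[1,3] (-2*y^2 + 8*y - 6) dy = 8/3.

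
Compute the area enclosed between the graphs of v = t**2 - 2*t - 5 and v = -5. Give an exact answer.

Set the curves equal: t**2 - 2*t - 5 = -5, so t**2 - 2*t = 0, which factors as t*(t - 2) = 0. The curves meet at t = 0, 2.
On [0, 2], v = -5 is on top; that piece has area ∫[0,2] (-(t**2 - 2*t)) dt = 4/3.

4/3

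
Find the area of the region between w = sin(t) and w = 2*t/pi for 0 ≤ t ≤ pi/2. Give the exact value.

On [0, pi/2], (sin(t)) - (2*t/pi) = -2*t/pi + sin(t) is ≥ 0 throughout, so the area is a single integral of |-2*t/pi + sin(t)|.
∫[0,pi/2] (-2*t/pi + sin(t)) dt = 1 - pi/4.

1 - pi/4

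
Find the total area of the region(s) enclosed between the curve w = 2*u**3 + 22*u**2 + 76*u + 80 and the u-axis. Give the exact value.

37/6

The curve meets the u-axis where 2*u**3 + 22*u**2 + 76*u + 80 = 0, i.e. 2*(u + 2)*(u + 4)*(u + 5) = 0, at u = -5, -4, -2.
On [-5, -4] the curve lies above the axis; ∫[-5,-4] (2*u**3 + 22*u**2 + 76*u + 80) du = 5/6, giving area 5/6.
On [-4, -2] the curve lies below the axis; ∫[-4,-2] (2*u**3 + 22*u**2 + 76*u + 80) du = -16/3, giving area 16/3.
Total area = 5/6 + 16/3 = 37/6.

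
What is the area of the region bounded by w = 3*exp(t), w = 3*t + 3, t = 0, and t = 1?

-15/2 + 3*exp(1)

On [0, 1], (3*exp(t)) - (3*t + 3) = -3*t + 3*exp(t) - 3 is ≥ 0 throughout, so the area is a single integral of |-3*t + 3*exp(t) - 3|.
∫[0,1] (-3*t + 3*exp(t) - 3) dt = -15/2 + 3*exp(1).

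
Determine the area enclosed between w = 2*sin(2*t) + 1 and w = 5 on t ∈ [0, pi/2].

-2 + 2*pi

On [0, pi/2], (2*sin(2*t) + 1) - (5) = 2*sin(2*t) - 4 is ≤ 0 throughout, so the area is a single integral of |2*sin(2*t) - 4|.
∫[0,pi/2] (2*sin(2*t) - 4) dt = 2 - 2*pi; the area of that piece is -2 + 2*pi.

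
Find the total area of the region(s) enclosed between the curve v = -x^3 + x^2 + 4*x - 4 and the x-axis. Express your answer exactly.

71/6

The curve meets the x-axis where -x^3 + x^2 + 4*x - 4 = 0, i.e. -(x - 2)*(x - 1)*(x + 2) = 0, at x = -2, 1, 2.
On [-2, 1] the curve lies below the axis; ∫[-2,1] (-x^3 + x^2 + 4*x - 4) dx = -45/4, giving area 45/4.
On [1, 2] the curve lies above the axis; ∫[1,2] (-x^3 + x^2 + 4*x - 4) dx = 7/12, giving area 7/12.
Total area = 45/4 + 7/12 = 71/6.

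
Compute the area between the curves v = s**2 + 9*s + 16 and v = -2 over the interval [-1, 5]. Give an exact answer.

On [-1, 5], (s**2 + 9*s + 16) - (-2) = s**2 + 9*s + 18 is ≥ 0 throughout, so the area is a single integral of |s**2 + 9*s + 18|.
∫[-1,5] (s**2 + 9*s + 18) ds = 258.

258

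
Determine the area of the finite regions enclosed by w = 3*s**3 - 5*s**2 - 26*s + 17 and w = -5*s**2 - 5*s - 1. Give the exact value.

Set the curves equal: 3*s**3 - 5*s**2 - 26*s + 17 = -5*s**2 - 5*s - 1, so 3*s**3 - 21*s + 18 = 0, which factors as 3*(s - 2)*(s - 1)*(s + 3) = 0. The curves meet at s = -3, 1, 2.
On [-3, 1], w = 3*s**3 - 5*s**2 - 26*s + 17 is on top; that piece has area ∫[-3,1] (3*s**3 - 21*s + 18) ds = 96.
On [1, 2], w = -5*s**2 - 5*s - 1 is on top; that piece has area ∫[1,2] (-(3*s**3 - 21*s + 18)) ds = 9/4.
Total enclosed area = 96 + 9/4 = 393/4.

393/4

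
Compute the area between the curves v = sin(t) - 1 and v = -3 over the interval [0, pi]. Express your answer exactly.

2 + 2*pi

On [0, pi], (sin(t) - 1) - (-3) = sin(t) + 2 is ≥ 0 throughout, so the area is a single integral of |sin(t) + 2|.
∫[0,pi] (sin(t) + 2) dt = 2 + 2*pi.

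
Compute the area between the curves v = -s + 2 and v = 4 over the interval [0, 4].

On [0, 4], (-s + 2) - (4) = -s - 2 is ≤ 0 throughout, so the area is a single integral of |-s - 2|.
∫[0,4] (-s - 2) ds = -16; the area of that piece is 16.

16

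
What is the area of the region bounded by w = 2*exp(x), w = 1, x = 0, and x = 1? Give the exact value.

-3 + 2*exp(1)

On [0, 1], (2*exp(x)) - (1) = 2*exp(x) - 1 is ≥ 0 throughout, so the area is a single integral of |2*exp(x) - 1|.
∫[0,1] (2*exp(x) - 1) dx = -3 + 2*exp(1).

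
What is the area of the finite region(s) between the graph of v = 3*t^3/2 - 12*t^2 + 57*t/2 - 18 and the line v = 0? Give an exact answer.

The curve meets the t-axis where 3*t^3/2 - 12*t^2 + 57*t/2 - 18 = 0, i.e. 3*(t - 4)*(t - 3)*(t - 1)/2 = 0, at t = 1, 3, 4.
On [1, 3] the curve lies above the axis; ∫[1,3] (3*t^3/2 - 12*t^2 + 57*t/2 - 18) dt = 4, giving area 4.
On [3, 4] the curve lies below the axis; ∫[3,4] (3*t^3/2 - 12*t^2 + 57*t/2 - 18) dt = -5/8, giving area 5/8.
Total area = 4 + 5/8 = 37/8.

37/8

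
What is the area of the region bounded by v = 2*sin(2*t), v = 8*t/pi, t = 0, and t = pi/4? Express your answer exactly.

On [0, pi/4], (2*sin(2*t)) - (8*t/pi) = -8*t/pi + 2*sin(2*t) is ≥ 0 throughout, so the area is a single integral of |-8*t/pi + 2*sin(2*t)|.
∫[0,pi/4] (-8*t/pi + 2*sin(2*t)) dt = 1 - pi/4.

1 - pi/4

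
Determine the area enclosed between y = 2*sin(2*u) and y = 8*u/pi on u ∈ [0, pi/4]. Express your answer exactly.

1 - pi/4

On [0, pi/4], (2*sin(2*u)) - (8*u/pi) = -8*u/pi + 2*sin(2*u) is ≥ 0 throughout, so the area is a single integral of |-8*u/pi + 2*sin(2*u)|.
∫[0,pi/4] (-8*u/pi + 2*sin(2*u)) du = 1 - pi/4.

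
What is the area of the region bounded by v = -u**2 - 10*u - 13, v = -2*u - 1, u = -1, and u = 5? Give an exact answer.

On [-1, 5], (-u**2 - 10*u - 13) - (-2*u - 1) = -u**2 - 8*u - 12 is ≤ 0 throughout, so the area is a single integral of |-u**2 - 8*u - 12|.
∫[-1,5] (-u**2 - 8*u - 12) du = -210; the area of that piece is 210.

210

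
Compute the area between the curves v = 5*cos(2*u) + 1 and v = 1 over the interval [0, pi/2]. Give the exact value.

5

The difference (5*cos(2*u) + 1) - (1) = 5*cos(2*u) changes sign at u = pi/4 inside [0, pi/2], so split the integral there.
∫[0,pi/4] (5*cos(2*u)) du = 5/2.
∫[pi/4,pi/2] (5*cos(2*u)) du = -5/2; the area of that piece is 5/2.
Total area = 5/2 + 5/2 = 5.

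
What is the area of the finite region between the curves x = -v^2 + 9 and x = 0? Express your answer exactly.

36

Both boundary curves give x as a function of v, so integrate with respect to v. Setting them equal: -v^2 + 9 = 0, i.e. -(v - 3)*(v + 3) = 0, so they meet at v = -3, 3.
For v in [-3, 3], x = -v^2 + 9 is on the right; area = ∫[-3,3] (-v^2 + 9) dv = 36.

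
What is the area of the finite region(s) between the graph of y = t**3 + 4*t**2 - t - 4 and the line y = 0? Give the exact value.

253/12

The curve meets the t-axis where t**3 + 4*t**2 - t - 4 = 0, i.e. (t - 1)*(t + 1)*(t + 4) = 0, at t = -4, -1, 1.
On [-4, -1] the curve lies above the axis; ∫[-4,-1] (t**3 + 4*t**2 - t - 4) dt = 63/4, giving area 63/4.
On [-1, 1] the curve lies below the axis; ∫[-1,1] (t**3 + 4*t**2 - t - 4) dt = -16/3, giving area 16/3.
Total area = 63/4 + 16/3 = 253/12.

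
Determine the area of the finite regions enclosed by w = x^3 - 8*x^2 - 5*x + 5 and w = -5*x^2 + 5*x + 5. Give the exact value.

407/4

Set the curves equal: x^3 - 8*x^2 - 5*x + 5 = -5*x^2 + 5*x + 5, so x^3 - 3*x^2 - 10*x = 0, which factors as x*(x - 5)*(x + 2) = 0. The curves meet at x = -2, 0, 5.
On [-2, 0], w = x^3 - 8*x^2 - 5*x + 5 is on top; that piece has area ∫[-2,0] (x^3 - 3*x^2 - 10*x) dx = 8.
On [0, 5], w = -5*x^2 + 5*x + 5 is on top; that piece has area ∫[0,5] (-(x^3 - 3*x^2 - 10*x)) dx = 375/4.
Total enclosed area = 8 + 375/4 = 407/4.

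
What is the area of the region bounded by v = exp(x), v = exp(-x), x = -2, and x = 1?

The difference (exp(x)) - (exp(-x)) = exp(x) - exp(-x) changes sign at x = 0 inside [-2, 1], so split the integral there.
∫[-2,0] (exp(x) - exp(-x)) dx = -exp(2) - exp(-2) + 2; the area of that piece is -2 + exp(-2) + exp(2).
∫[0,1] (exp(x) - exp(-x)) dx = -2 + exp(-1) + exp(1).
Total area = (-2 + exp(-2) + exp(2)) + (-2 + exp(-1) + exp(1)) = -4 + exp(-2) + exp(-1) + exp(1) + exp(2).

-4 + exp(-2) + exp(-1) + exp(1) + exp(2)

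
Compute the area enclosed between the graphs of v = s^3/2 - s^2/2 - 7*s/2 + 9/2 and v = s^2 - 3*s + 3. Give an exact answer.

4

Set the curves equal: s^3/2 - s^2/2 - 7*s/2 + 9/2 = s^2 - 3*s + 3, so s^3/2 - 3*s^2/2 - s/2 + 3/2 = 0, which factors as (s - 3)*(s - 1)*(s + 1)/2 = 0. The curves meet at s = -1, 1, 3.
On [-1, 1], v = s^3/2 - s^2/2 - 7*s/2 + 9/2 is on top; that piece has area ∫[-1,1] (s^3/2 - 3*s^2/2 - s/2 + 3/2) ds = 2.
On [1, 3], v = s^2 - 3*s + 3 is on top; that piece has area ∫[1,3] (-(s^3/2 - 3*s^2/2 - s/2 + 3/2)) ds = 2.
Total enclosed area = 2 + 2 = 4.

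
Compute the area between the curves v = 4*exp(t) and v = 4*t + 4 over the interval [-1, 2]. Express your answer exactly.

-18 - 4*exp(-1) + 4*exp(2)

On [-1, 2], (4*exp(t)) - (4*t + 4) = -4*t + 4*exp(t) - 4 is ≥ 0 throughout, so the area is a single integral of |-4*t + 4*exp(t) - 4|.
∫[-1,2] (-4*t + 4*exp(t) - 4) dt = -18 - 4*exp(-1) + 4*exp(2).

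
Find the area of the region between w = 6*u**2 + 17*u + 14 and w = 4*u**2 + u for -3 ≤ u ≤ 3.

The difference (6*u**2 + 17*u + 14) - (4*u**2 + u) = 2*u**2 + 16*u + 14 changes sign at u = -1 inside [-3, 3], so split the integral there.
∫[-3,-1] (2*u**2 + 16*u + 14) du = -56/3; the area of that piece is 56/3.
∫[-1,3] (2*u**2 + 16*u + 14) du = 416/3.
Total area = 56/3 + 416/3 = 472/3.

472/3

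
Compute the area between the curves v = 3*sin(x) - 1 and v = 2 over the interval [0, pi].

-6 + 3*pi

On [0, pi], (3*sin(x) - 1) - (2) = 3*sin(x) - 3 is ≤ 0 throughout, so the area is a single integral of |3*sin(x) - 3|.
∫[0,pi] (3*sin(x) - 3) dx = 6 - 3*pi; the area of that piece is -6 + 3*pi.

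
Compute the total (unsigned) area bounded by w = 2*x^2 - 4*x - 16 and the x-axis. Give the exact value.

The curve meets the x-axis where 2*x^2 - 4*x - 16 = 0, i.e. 2*(x - 4)*(x + 2) = 0, at x = -2, 4.
On [-2, 4] the curve lies below the axis; ∫[-2,4] (2*x^2 - 4*x - 16) dx = -72, giving area 72.

72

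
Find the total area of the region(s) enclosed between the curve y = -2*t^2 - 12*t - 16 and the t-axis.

8/3

The curve meets the t-axis where -2*t^2 - 12*t - 16 = 0, i.e. -2*(t + 2)*(t + 4) = 0, at t = -4, -2.
On [-4, -2] the curve lies above the axis; ∫[-4,-2] (-2*t^2 - 12*t - 16) dt = 8/3, giving area 8/3.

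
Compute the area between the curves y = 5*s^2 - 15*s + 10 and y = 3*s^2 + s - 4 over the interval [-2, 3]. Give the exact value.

The difference (5*s^2 - 15*s + 10) - (3*s^2 + s - 4) = 2*s^2 - 16*s + 14 changes sign at s = 1 inside [-2, 3], so split the integral there.
∫[-2,1] (2*s^2 - 16*s + 14) ds = 72.
∫[1,3] (2*s^2 - 16*s + 14) ds = -56/3; the area of that piece is 56/3.
Total area = 72 + 56/3 = 272/3.

272/3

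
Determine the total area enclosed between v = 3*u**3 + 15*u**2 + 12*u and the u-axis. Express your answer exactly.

71/2

The curve meets the u-axis where 3*u**3 + 15*u**2 + 12*u = 0, i.e. 3*u*(u + 1)*(u + 4) = 0, at u = -4, -1, 0.
On [-4, -1] the curve lies above the axis; ∫[-4,-1] (3*u**3 + 15*u**2 + 12*u) du = 135/4, giving area 135/4.
On [-1, 0] the curve lies below the axis; ∫[-1,0] (3*u**3 + 15*u**2 + 12*u) du = -7/4, giving area 7/4.
Total area = 135/4 + 7/4 = 71/2.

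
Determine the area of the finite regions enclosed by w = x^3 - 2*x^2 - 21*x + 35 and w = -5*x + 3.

Set the curves equal: x^3 - 2*x^2 - 21*x + 35 = -5*x + 3, so x^3 - 2*x^2 - 16*x + 32 = 0, which factors as (x - 4)*(x - 2)*(x + 4) = 0. The curves meet at x = -4, 2, 4.
On [-4, 2], w = x^3 - 2*x^2 - 21*x + 35 is on top; that piece has area ∫[-4,2] (x^3 - 2*x^2 - 16*x + 32) dx = 180.
On [2, 4], w = -5*x + 3 is on top; that piece has area ∫[2,4] (-(x^3 - 2*x^2 - 16*x + 32)) dx = 28/3.
Total enclosed area = 180 + 28/3 = 568/3.

568/3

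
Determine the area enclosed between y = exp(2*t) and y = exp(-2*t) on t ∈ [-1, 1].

The difference (exp(2*t)) - (exp(-2*t)) = exp(2*t) - exp(-2*t) changes sign at t = 0 inside [-1, 1], so split the integral there.
∫[-1,0] (exp(2*t) - exp(-2*t)) dt = -exp(2)/2 - exp(-2)/2 + 1; the area of that piece is -1 + exp(-2)/2 + exp(2)/2.
∫[0,1] (exp(2*t) - exp(-2*t)) dt = -1 + exp(-2)/2 + exp(2)/2.
Total area = (-1 + exp(-2)/2 + exp(2)/2) + (-1 + exp(-2)/2 + exp(2)/2) = -2 + exp(-2) + exp(2).

-2 + exp(-2) + exp(2)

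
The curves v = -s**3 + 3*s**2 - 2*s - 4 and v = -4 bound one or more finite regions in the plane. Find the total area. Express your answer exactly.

Set the curves equal: -s**3 + 3*s**2 - 2*s - 4 = -4, so -s**3 + 3*s**2 - 2*s = 0, which factors as -s*(s - 2)*(s - 1) = 0. The curves meet at s = 0, 1, 2.
On [0, 1], v = -4 is on top; that piece has area ∫[0,1] (-(-s**3 + 3*s**2 - 2*s)) ds = 1/4.
On [1, 2], v = -s**3 + 3*s**2 - 2*s - 4 is on top; that piece has area ∫[1,2] (-s**3 + 3*s**2 - 2*s) ds = 1/4.
Total enclosed area = 1/4 + 1/4 = 1/2.

1/2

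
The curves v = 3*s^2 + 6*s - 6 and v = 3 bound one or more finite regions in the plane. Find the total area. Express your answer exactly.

Set the curves equal: 3*s^2 + 6*s - 6 = 3, so 3*s^2 + 6*s - 9 = 0, which factors as 3*(s - 1)*(s + 3) = 0. The curves meet at s = -3, 1.
On [-3, 1], v = 3 is on top; that piece has area ∫[-3,1] (-(3*s^2 + 6*s - 9)) ds = 32.

32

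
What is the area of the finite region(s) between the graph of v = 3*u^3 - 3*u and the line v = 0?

3/2

The curve meets the u-axis where 3*u^3 - 3*u = 0, i.e. 3*u*(u - 1)*(u + 1) = 0, at u = -1, 0, 1.
On [-1, 0] the curve lies above the axis; ∫[-1,0] (3*u^3 - 3*u) du = 3/4, giving area 3/4.
On [0, 1] the curve lies below the axis; ∫[0,1] (3*u^3 - 3*u) du = -3/4, giving area 3/4.
Total area = 3/4 + 3/4 = 3/2.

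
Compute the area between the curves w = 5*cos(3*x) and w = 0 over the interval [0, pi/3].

The difference (5*cos(3*x)) - (0) = 5*cos(3*x) changes sign at x = pi/6 inside [0, pi/3], so split the integral there.
∫[0,pi/6] (5*cos(3*x)) dx = 5/3.
∫[pi/6,pi/3] (5*cos(3*x)) dx = -5/3; the area of that piece is 5/3.
Total area = 5/3 + 5/3 = 10/3.

10/3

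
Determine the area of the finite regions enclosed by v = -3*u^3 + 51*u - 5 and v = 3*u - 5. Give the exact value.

Set the curves equal: -3*u^3 + 51*u - 5 = 3*u - 5, so -3*u^3 + 48*u = 0, which factors as -3*u*(u - 4)*(u + 4) = 0. The curves meet at u = -4, 0, 4.
On [-4, 0], v = 3*u - 5 is on top; that piece has area ∫[-4,0] (-(-3*u^3 + 48*u)) du = 192.
On [0, 4], v = -3*u^3 + 51*u - 5 is on top; that piece has area ∫[0,4] (-3*u^3 + 48*u) du = 192.
Total enclosed area = 192 + 192 = 384.

384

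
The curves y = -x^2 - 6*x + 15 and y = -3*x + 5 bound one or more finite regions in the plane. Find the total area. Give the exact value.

343/6

Set the curves equal: -x^2 - 6*x + 15 = -3*x + 5, so -x^2 - 3*x + 10 = 0, which factors as -(x - 2)*(x + 5) = 0. The curves meet at x = -5, 2.
On [-5, 2], y = -x^2 - 6*x + 15 is on top; that piece has area ∫[-5,2] (-x^2 - 3*x + 10) dx = 343/6.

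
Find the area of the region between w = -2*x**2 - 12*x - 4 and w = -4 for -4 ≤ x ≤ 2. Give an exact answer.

The difference (-2*x**2 - 12*x - 4) - (-4) = -2*x**2 - 12*x changes sign at x = 0 inside [-4, 2], so split the integral there.
∫[-4,0] (-2*x**2 - 12*x) dx = 160/3.
∫[0,2] (-2*x**2 - 12*x) dx = -88/3; the area of that piece is 88/3.
Total area = 160/3 + 88/3 = 248/3.

248/3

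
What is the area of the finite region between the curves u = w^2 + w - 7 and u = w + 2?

Both boundary curves give u as a function of w, so integrate with respect to w. Setting them equal: w^2 - 9 = 0, i.e. (w - 3)*(w + 3) = 0, so they meet at w = -3, 3.
For w in [-3, 3], u = w^2 + w - 7 is on the left; area = ∫[-3,3] (-(w^2 - 9)) dw = 36.

36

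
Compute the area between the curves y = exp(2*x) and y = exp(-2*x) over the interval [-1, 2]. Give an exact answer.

-2 + exp(-4)/2 + exp(-2)/2 + exp(2)/2 + exp(4)/2

The difference (exp(2*x)) - (exp(-2*x)) = exp(2*x) - exp(-2*x) changes sign at x = 0 inside [-1, 2], so split the integral there.
∫[-1,0] (exp(2*x) - exp(-2*x)) dx = -exp(2)/2 - exp(-2)/2 + 1; the area of that piece is -1 + exp(-2)/2 + exp(2)/2.
∫[0,2] (exp(2*x) - exp(-2*x)) dx = -1 + exp(-4)/2 + exp(4)/2.
Total area = (-1 + exp(-2)/2 + exp(2)/2) + (-1 + exp(-4)/2 + exp(4)/2) = -2 + exp(-4)/2 + exp(-2)/2 + exp(2)/2 + exp(4)/2.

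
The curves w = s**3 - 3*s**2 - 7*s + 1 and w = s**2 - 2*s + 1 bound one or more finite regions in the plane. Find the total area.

443/6

Set the curves equal: s**3 - 3*s**2 - 7*s + 1 = s**2 - 2*s + 1, so s**3 - 4*s**2 - 5*s = 0, which factors as s*(s - 5)*(s + 1) = 0. The curves meet at s = -1, 0, 5.
On [-1, 0], w = s**3 - 3*s**2 - 7*s + 1 is on top; that piece has area ∫[-1,0] (s**3 - 4*s**2 - 5*s) ds = 11/12.
On [0, 5], w = s**2 - 2*s + 1 is on top; that piece has area ∫[0,5] (-(s**3 - 4*s**2 - 5*s)) ds = 875/12.
Total enclosed area = 11/12 + 875/12 = 443/6.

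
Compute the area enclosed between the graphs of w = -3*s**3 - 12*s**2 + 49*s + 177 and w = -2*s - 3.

3901/4

Set the curves equal: -3*s**3 - 12*s**2 + 49*s + 177 = -2*s - 3, so -3*s**3 - 12*s**2 + 51*s + 180 = 0, which factors as -3*(s - 4)*(s + 3)*(s + 5) = 0. The curves meet at s = -5, -3, 4.
On [-5, -3], w = -2*s - 3 is on top; that piece has area ∫[-5,-3] (-(-3*s**3 - 12*s**2 + 51*s + 180)) ds = 32.
On [-3, 4], w = -3*s**3 - 12*s**2 + 49*s + 177 is on top; that piece has area ∫[-3,4] (-3*s**3 - 12*s**2 + 51*s + 180) ds = 3773/4.
Total enclosed area = 32 + 3773/4 = 3901/4.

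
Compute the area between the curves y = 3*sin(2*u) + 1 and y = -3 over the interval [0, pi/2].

3 + 2*pi

On [0, pi/2], (3*sin(2*u) + 1) - (-3) = 3*sin(2*u) + 4 is ≥ 0 throughout, so the area is a single integral of |3*sin(2*u) + 4|.
∫[0,pi/2] (3*sin(2*u) + 4) du = 3 + 2*pi.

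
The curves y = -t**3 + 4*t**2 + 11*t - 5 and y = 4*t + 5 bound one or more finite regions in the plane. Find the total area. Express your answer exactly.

937/12

Set the curves equal: -t**3 + 4*t**2 + 11*t - 5 = 4*t + 5, so -t**3 + 4*t**2 + 7*t - 10 = 0, which factors as -(t - 5)*(t - 1)*(t + 2) = 0. The curves meet at t = -2, 1, 5.
On [-2, 1], y = 4*t + 5 is on top; that piece has area ∫[-2,1] (-(-t**3 + 4*t**2 + 7*t - 10)) dt = 99/4.
On [1, 5], y = -t**3 + 4*t**2 + 11*t - 5 is on top; that piece has area ∫[1,5] (-t**3 + 4*t**2 + 7*t - 10) dt = 160/3.
Total enclosed area = 99/4 + 160/3 = 937/12.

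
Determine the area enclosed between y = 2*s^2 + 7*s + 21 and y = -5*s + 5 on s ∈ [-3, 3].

404/3

The difference (2*s^2 + 7*s + 21) - (-5*s + 5) = 2*s^2 + 12*s + 16 changes sign at s = -2 inside [-3, 3], so split the integral there.
∫[-3,-2] (2*s^2 + 12*s + 16) ds = -4/3; the area of that piece is 4/3.
∫[-2,3] (2*s^2 + 12*s + 16) ds = 400/3.
Total area = 4/3 + 400/3 = 404/3.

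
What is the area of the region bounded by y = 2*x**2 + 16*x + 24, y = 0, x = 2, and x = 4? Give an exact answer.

544/3

On [2, 4], (2*x**2 + 16*x + 24) - (0) = 2*x**2 + 16*x + 24 is ≥ 0 throughout, so the area is a single integral of |2*x**2 + 16*x + 24|.
∫[2,4] (2*x**2 + 16*x + 24) dx = 544/3.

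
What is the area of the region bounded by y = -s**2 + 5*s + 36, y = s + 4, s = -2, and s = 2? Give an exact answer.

368/3

On [-2, 2], (-s**2 + 5*s + 36) - (s + 4) = -s**2 + 4*s + 32 is ≥ 0 throughout, so the area is a single integral of |-s**2 + 4*s + 32|.
∫[-2,2] (-s**2 + 4*s + 32) ds = 368/3.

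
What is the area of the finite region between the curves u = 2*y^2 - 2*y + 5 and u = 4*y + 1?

1/3

Both boundary curves give u as a function of y, so integrate with respect to y. Setting them equal: 2*y^2 - 6*y + 4 = 0, i.e. 2*(y - 2)*(y - 1) = 0, so they meet at y = 1, 2.
For y in [1, 2], u = 2*y^2 - 2*y + 5 is on the left; area = ∫[1,2] (-(2*y^2 - 6*y + 4)) dy = 1/3.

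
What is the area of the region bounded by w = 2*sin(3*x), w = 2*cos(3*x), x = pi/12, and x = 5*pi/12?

4*sqrt(2)/3

On [pi/12, 5*pi/12], (2*sin(3*x)) - (2*cos(3*x)) = 2*sin(3*x) - 2*cos(3*x) is ≥ 0 throughout, so the area is a single integral of |2*sin(3*x) - 2*cos(3*x)|.
∫[pi/12,5*pi/12] (2*sin(3*x) - 2*cos(3*x)) dx = 4*sqrt(2)/3.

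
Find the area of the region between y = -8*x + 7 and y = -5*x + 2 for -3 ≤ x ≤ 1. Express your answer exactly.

32

On [-3, 1], (-8*x + 7) - (-5*x + 2) = -3*x + 5 is ≥ 0 throughout, so the area is a single integral of |-3*x + 5|.
∫[-3,1] (-3*x + 5) dx = 32.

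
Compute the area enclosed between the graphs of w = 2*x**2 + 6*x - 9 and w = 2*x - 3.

64/3

Set the curves equal: 2*x**2 + 6*x - 9 = 2*x - 3, so 2*x**2 + 4*x - 6 = 0, which factors as 2*(x - 1)*(x + 3) = 0. The curves meet at x = -3, 1.
On [-3, 1], w = 2*x - 3 is on top; that piece has area ∫[-3,1] (-(2*x**2 + 4*x - 6)) dx = 64/3.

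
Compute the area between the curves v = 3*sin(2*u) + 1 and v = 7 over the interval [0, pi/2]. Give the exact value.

-3 + 3*pi

On [0, pi/2], (3*sin(2*u) + 1) - (7) = 3*sin(2*u) - 6 is ≤ 0 throughout, so the area is a single integral of |3*sin(2*u) - 6|.
∫[0,pi/2] (3*sin(2*u) - 6) du = 3 - 3*pi; the area of that piece is -3 + 3*pi.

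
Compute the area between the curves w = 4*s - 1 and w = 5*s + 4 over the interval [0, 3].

39/2

On [0, 3], (4*s - 1) - (5*s + 4) = -s - 5 is ≤ 0 throughout, so the area is a single integral of |-s - 5|.
∫[0,3] (-s - 5) ds = -39/2; the area of that piece is 39/2.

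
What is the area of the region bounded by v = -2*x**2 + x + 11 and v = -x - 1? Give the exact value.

125/3

Set the curves equal: -2*x**2 + x + 11 = -x - 1, so -2*x**2 + 2*x + 12 = 0, which factors as -2*(x - 3)*(x + 2) = 0. The curves meet at x = -2, 3.
On [-2, 3], v = -2*x**2 + x + 11 is on top; that piece has area ∫[-2,3] (-2*x**2 + 2*x + 12) dx = 125/3.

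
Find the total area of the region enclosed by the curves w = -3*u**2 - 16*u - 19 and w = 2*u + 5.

4

Set the curves equal: -3*u**2 - 16*u - 19 = 2*u + 5, so -3*u**2 - 18*u - 24 = 0, which factors as -3*(u + 2)*(u + 4) = 0. The curves meet at u = -4, -2.
On [-4, -2], w = -3*u**2 - 16*u - 19 is on top; that piece has area ∫[-4,-2] (-3*u**2 - 18*u - 24) du = 4.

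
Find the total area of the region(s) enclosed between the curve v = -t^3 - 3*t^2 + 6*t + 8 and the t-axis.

81/2

The curve meets the t-axis where -t^3 - 3*t^2 + 6*t + 8 = 0, i.e. -(t - 2)*(t + 1)*(t + 4) = 0, at t = -4, -1, 2.
On [-4, -1] the curve lies below the axis; ∫[-4,-1] (-t^3 - 3*t^2 + 6*t + 8) dt = -81/4, giving area 81/4.
On [-1, 2] the curve lies above the axis; ∫[-1,2] (-t^3 - 3*t^2 + 6*t + 8) dt = 81/4, giving area 81/4.
Total area = 81/4 + 81/4 = 81/2.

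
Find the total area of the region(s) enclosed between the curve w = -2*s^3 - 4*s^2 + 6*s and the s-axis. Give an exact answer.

71/3

The curve meets the s-axis where -2*s^3 - 4*s^2 + 6*s = 0, i.e. -2*s*(s - 1)*(s + 3) = 0, at s = -3, 0, 1.
On [-3, 0] the curve lies below the axis; ∫[-3,0] (-2*s^3 - 4*s^2 + 6*s) ds = -45/2, giving area 45/2.
On [0, 1] the curve lies above the axis; ∫[0,1] (-2*s^3 - 4*s^2 + 6*s) ds = 7/6, giving area 7/6.
Total area = 45/2 + 7/6 = 71/3.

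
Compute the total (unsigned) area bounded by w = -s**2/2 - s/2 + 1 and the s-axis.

The curve meets the s-axis where -s**2/2 - s/2 + 1 = 0, i.e. -(s - 1)*(s + 2)/2 = 0, at s = -2, 1.
On [-2, 1] the curve lies above the axis; ∫[-2,1] (-s**2/2 - s/2 + 1) ds = 9/4, giving area 9/4.

9/4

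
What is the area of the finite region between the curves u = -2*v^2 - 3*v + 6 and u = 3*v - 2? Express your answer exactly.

125/3

Both boundary curves give u as a function of v, so integrate with respect to v. Setting them equal: -2*v^2 - 6*v + 8 = 0, i.e. -2*(v - 1)*(v + 4) = 0, so they meet at v = -4, 1.
For v in [-4, 1], u = -2*v^2 - 3*v + 6 is on the right; area = ∫[-4,1] (-2*v^2 - 6*v + 8) dv = 125/3.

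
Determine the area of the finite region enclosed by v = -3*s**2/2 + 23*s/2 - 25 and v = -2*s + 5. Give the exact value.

1/4

Set the curves equal: -3*s**2/2 + 23*s/2 - 25 = -2*s + 5, so -3*s**2/2 + 27*s/2 - 30 = 0, which factors as -3*(s - 5)*(s - 4)/2 = 0. The curves meet at s = 4, 5.
On [4, 5], v = -3*s**2/2 + 23*s/2 - 25 is on top; that piece has area ∫[4,5] (-3*s**2/2 + 27*s/2 - 30) ds = 1/4.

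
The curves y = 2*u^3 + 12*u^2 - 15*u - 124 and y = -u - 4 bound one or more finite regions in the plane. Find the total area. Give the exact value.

517

Set the curves equal: 2*u^3 + 12*u^2 - 15*u - 124 = -u - 4, so 2*u^3 + 12*u^2 - 14*u - 120 = 0, which factors as 2*(u - 3)*(u + 4)*(u + 5) = 0. The curves meet at u = -5, -4, 3.
On [-5, -4], y = 2*u^3 + 12*u^2 - 15*u - 124 is on top; that piece has area ∫[-5,-4] (2*u^3 + 12*u^2 - 14*u - 120) du = 5/2.
On [-4, 3], y = -u - 4 is on top; that piece has area ∫[-4,3] (-(2*u^3 + 12*u^2 - 14*u - 120)) du = 1029/2.
Total enclosed area = 5/2 + 1029/2 = 517.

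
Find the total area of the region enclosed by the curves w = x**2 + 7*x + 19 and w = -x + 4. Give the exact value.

4/3

Set the curves equal: x**2 + 7*x + 19 = -x + 4, so x**2 + 8*x + 15 = 0, which factors as (x + 3)*(x + 5) = 0. The curves meet at x = -5, -3.
On [-5, -3], w = -x + 4 is on top; that piece has area ∫[-5,-3] (-(x**2 + 8*x + 15)) dx = 4/3.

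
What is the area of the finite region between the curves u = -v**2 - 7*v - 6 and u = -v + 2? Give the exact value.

4/3

Both boundary curves give u as a function of v, so integrate with respect to v. Setting them equal: -v**2 - 6*v - 8 = 0, i.e. -(v + 2)*(v + 4) = 0, so they meet at v = -4, -2.
For v in [-4, -2], u = -v**2 - 7*v - 6 is on the right; area = ∫[-4,-2] (-v**2 - 6*v - 8) dv = 4/3.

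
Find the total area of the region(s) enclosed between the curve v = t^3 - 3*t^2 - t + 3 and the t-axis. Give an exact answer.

The curve meets the t-axis where t^3 - 3*t^2 - t + 3 = 0, i.e. (t - 3)*(t - 1)*(t + 1) = 0, at t = -1, 1, 3.
On [-1, 1] the curve lies above the axis; ∫[-1,1] (t^3 - 3*t^2 - t + 3) dt = 4, giving area 4.
On [1, 3] the curve lies below the axis; ∫[1,3] (t^3 - 3*t^2 - t + 3) dt = -4, giving area 4.
Total area = 4 + 4 = 8.

8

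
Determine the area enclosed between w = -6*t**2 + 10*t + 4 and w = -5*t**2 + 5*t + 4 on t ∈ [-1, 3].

The difference (-6*t**2 + 10*t + 4) - (-5*t**2 + 5*t + 4) = -t**2 + 5*t changes sign at t = 0 inside [-1, 3], so split the integral there.
∫[-1,0] (-t**2 + 5*t) dt = -17/6; the area of that piece is 17/6.
∫[0,3] (-t**2 + 5*t) dt = 27/2.
Total area = 17/6 + 27/2 = 49/3.

49/3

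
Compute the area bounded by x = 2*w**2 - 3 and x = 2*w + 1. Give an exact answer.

Both boundary curves give x as a function of w, so integrate with respect to w. Setting them equal: 2*w**2 - 2*w - 4 = 0, i.e. 2*(w - 2)*(w + 1) = 0, so they meet at w = -1, 2.
For w in [-1, 2], x = 2*w**2 - 3 is on the left; area = ∫[-1,2] (-(2*w**2 - 2*w - 4)) dw = 9.

9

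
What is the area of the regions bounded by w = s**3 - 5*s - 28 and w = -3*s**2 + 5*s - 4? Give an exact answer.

Set the curves equal: s**3 - 5*s - 28 = -3*s**2 + 5*s - 4, so s**3 + 3*s**2 - 10*s - 24 = 0, which factors as (s - 3)*(s + 2)*(s + 4) = 0. The curves meet at s = -4, -2, 3.
On [-4, -2], w = s**3 - 5*s - 28 is on top; that piece has area ∫[-4,-2] (s**3 + 3*s**2 - 10*s - 24) ds = 8.
On [-2, 3], w = -3*s**2 + 5*s - 4 is on top; that piece has area ∫[-2,3] (-(s**3 + 3*s**2 - 10*s - 24)) ds = 375/4.
Total enclosed area = 8 + 375/4 = 407/4.

407/4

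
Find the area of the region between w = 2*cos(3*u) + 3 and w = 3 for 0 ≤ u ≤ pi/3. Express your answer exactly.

The difference (2*cos(3*u) + 3) - (3) = 2*cos(3*u) changes sign at u = pi/6 inside [0, pi/3], so split the integral there.
∫[0,pi/6] (2*cos(3*u)) du = 2/3.
∫[pi/6,pi/3] (2*cos(3*u)) du = -2/3; the area of that piece is 2/3.
Total area = 2/3 + 2/3 = 4/3.

4/3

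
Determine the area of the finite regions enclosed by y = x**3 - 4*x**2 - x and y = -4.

253/12

Set the curves equal: x**3 - 4*x**2 - x = -4, so x**3 - 4*x**2 - x + 4 = 0, which factors as (x - 4)*(x - 1)*(x + 1) = 0. The curves meet at x = -1, 1, 4.
On [-1, 1], y = x**3 - 4*x**2 - x is on top; that piece has area ∫[-1,1] (x**3 - 4*x**2 - x + 4) dx = 16/3.
On [1, 4], y = -4 is on top; that piece has area ∫[1,4] (-(x**3 - 4*x**2 - x + 4)) dx = 63/4.
Total enclosed area = 16/3 + 63/4 = 253/12.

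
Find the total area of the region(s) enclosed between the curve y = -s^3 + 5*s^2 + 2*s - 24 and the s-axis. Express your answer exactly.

The curve meets the s-axis where -s^3 + 5*s^2 + 2*s - 24 = 0, i.e. -(s - 4)*(s - 3)*(s + 2) = 0, at s = -2, 3, 4.
On [-2, 3] the curve lies below the axis; ∫[-2,3] (-s^3 + 5*s^2 + 2*s - 24) ds = -875/12, giving area 875/12.
On [3, 4] the curve lies above the axis; ∫[3,4] (-s^3 + 5*s^2 + 2*s - 24) ds = 11/12, giving area 11/12.
Total area = 875/12 + 11/12 = 443/6.

443/6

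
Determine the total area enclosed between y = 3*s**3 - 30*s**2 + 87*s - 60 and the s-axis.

71/2

The curve meets the s-axis where 3*s**3 - 30*s**2 + 87*s - 60 = 0, i.e. 3*(s - 5)*(s - 4)*(s - 1) = 0, at s = 1, 4, 5.
On [1, 4] the curve lies above the axis; ∫[1,4] (3*s**3 - 30*s**2 + 87*s - 60) ds = 135/4, giving area 135/4.
On [4, 5] the curve lies below the axis; ∫[4,5] (3*s**3 - 30*s**2 + 87*s - 60) ds = -7/4, giving area 7/4.
Total area = 135/4 + 7/4 = 71/2.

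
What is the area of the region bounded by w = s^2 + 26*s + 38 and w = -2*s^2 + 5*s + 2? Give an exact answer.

1/2

Set the curves equal: s^2 + 26*s + 38 = -2*s^2 + 5*s + 2, so 3*s^2 + 21*s + 36 = 0, which factors as 3*(s + 3)*(s + 4) = 0. The curves meet at s = -4, -3.
On [-4, -3], w = -2*s^2 + 5*s + 2 is on top; that piece has area ∫[-4,-3] (-(3*s^2 + 21*s + 36)) ds = 1/2.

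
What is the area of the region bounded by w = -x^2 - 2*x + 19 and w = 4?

Set the curves equal: -x^2 - 2*x + 19 = 4, so -x^2 - 2*x + 15 = 0, which factors as -(x - 3)*(x + 5) = 0. The curves meet at x = -5, 3.
On [-5, 3], w = -x^2 - 2*x + 19 is on top; that piece has area ∫[-5,3] (-x^2 - 2*x + 15) dx = 256/3.

256/3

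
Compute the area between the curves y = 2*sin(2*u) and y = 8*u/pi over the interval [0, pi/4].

1 - pi/4

On [0, pi/4], (2*sin(2*u)) - (8*u/pi) = -8*u/pi + 2*sin(2*u) is ≥ 0 throughout, so the area is a single integral of |-8*u/pi + 2*sin(2*u)|.
∫[0,pi/4] (-8*u/pi + 2*sin(2*u)) du = 1 - pi/4.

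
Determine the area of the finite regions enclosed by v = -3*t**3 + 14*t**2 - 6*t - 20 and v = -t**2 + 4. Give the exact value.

Set the curves equal: -3*t**3 + 14*t**2 - 6*t - 20 = -t**2 + 4, so -3*t**3 + 15*t**2 - 6*t - 24 = 0, which factors as -3*(t - 4)*(t - 2)*(t + 1) = 0. The curves meet at t = -1, 2, 4.
On [-1, 2], v = -t**2 + 4 is on top; that piece has area ∫[-1,2] (-(-3*t**3 + 15*t**2 - 6*t - 24)) dt = 189/4.
On [2, 4], v = -3*t**3 + 14*t**2 - 6*t - 20 is on top; that piece has area ∫[2,4] (-3*t**3 + 15*t**2 - 6*t - 24) dt = 16.
Total enclosed area = 189/4 + 16 = 253/4.

253/4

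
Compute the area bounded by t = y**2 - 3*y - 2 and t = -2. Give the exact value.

9/2

Both boundary curves give t as a function of y, so integrate with respect to y. Setting them equal: y**2 - 3*y = 0, i.e. y*(y - 3) = 0, so they meet at y = 0, 3.
For y in [0, 3], t = y**2 - 3*y - 2 is on the left; area = ∫[0,3] (-(y**2 - 3*y)) dy = 9/2.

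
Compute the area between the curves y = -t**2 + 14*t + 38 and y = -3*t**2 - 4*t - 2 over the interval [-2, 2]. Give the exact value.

512/3

On [-2, 2], (-t**2 + 14*t + 38) - (-3*t**2 - 4*t - 2) = 2*t**2 + 18*t + 40 is ≥ 0 throughout, so the area is a single integral of |2*t**2 + 18*t + 40|.
∫[-2,2] (2*t**2 + 18*t + 40) dt = 512/3.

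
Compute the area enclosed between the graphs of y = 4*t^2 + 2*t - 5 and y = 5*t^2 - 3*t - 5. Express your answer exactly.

125/6

Set the curves equal: 4*t^2 + 2*t - 5 = 5*t^2 - 3*t - 5, so -t^2 + 5*t = 0, which factors as -t*(t - 5) = 0. The curves meet at t = 0, 5.
On [0, 5], y = 4*t^2 + 2*t - 5 is on top; that piece has area ∫[0,5] (-t^2 + 5*t) dt = 125/6.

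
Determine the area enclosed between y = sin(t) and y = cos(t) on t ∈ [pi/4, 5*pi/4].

On [pi/4, 5*pi/4], (sin(t)) - (cos(t)) = sin(t) - cos(t) is ≥ 0 throughout, so the area is a single integral of |sin(t) - cos(t)|.
∫[pi/4,5*pi/4] (sin(t) - cos(t)) dt = 2*sqrt(2).

2*sqrt(2)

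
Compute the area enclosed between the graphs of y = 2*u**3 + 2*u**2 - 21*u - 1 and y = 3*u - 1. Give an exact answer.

Set the curves equal: 2*u**3 + 2*u**2 - 21*u - 1 = 3*u - 1, so 2*u**3 + 2*u**2 - 24*u = 0, which factors as 2*u*(u - 3)*(u + 4) = 0. The curves meet at u = -4, 0, 3.
On [-4, 0], y = 2*u**3 + 2*u**2 - 21*u - 1 is on top; that piece has area ∫[-4,0] (2*u**3 + 2*u**2 - 24*u) du = 320/3.
On [0, 3], y = 3*u - 1 is on top; that piece has area ∫[0,3] (-(2*u**3 + 2*u**2 - 24*u)) du = 99/2.
Total enclosed area = 320/3 + 99/2 = 937/6.

937/6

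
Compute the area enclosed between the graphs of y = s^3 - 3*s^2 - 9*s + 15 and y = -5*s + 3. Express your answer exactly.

Set the curves equal: s^3 - 3*s^2 - 9*s + 15 = -5*s + 3, so s^3 - 3*s^2 - 4*s + 12 = 0, which factors as (s - 3)*(s - 2)*(s + 2) = 0. The curves meet at s = -2, 2, 3.
On [-2, 2], y = s^3 - 3*s^2 - 9*s + 15 is on top; that piece has area ∫[-2,2] (s^3 - 3*s^2 - 4*s + 12) ds = 32.
On [2, 3], y = -5*s + 3 is on top; that piece has area ∫[2,3] (-(s^3 - 3*s^2 - 4*s + 12)) ds = 3/4.
Total enclosed area = 32 + 3/4 = 131/4.

131/4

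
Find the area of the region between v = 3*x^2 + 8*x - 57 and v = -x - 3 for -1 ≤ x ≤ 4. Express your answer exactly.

333/2

The difference (3*x^2 + 8*x - 57) - (-x - 3) = 3*x^2 + 9*x - 54 changes sign at x = 3 inside [-1, 4], so split the integral there.
∫[-1,3] (3*x^2 + 9*x - 54) dx = -152; the area of that piece is 152.
∫[3,4] (3*x^2 + 9*x - 54) dx = 29/2.
Total area = 152 + 29/2 = 333/2.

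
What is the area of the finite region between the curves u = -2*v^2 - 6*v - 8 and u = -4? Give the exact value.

1/3

Both boundary curves give u as a function of v, so integrate with respect to v. Setting them equal: -2*v^2 - 6*v - 4 = 0, i.e. -2*(v + 1)*(v + 2) = 0, so they meet at v = -2, -1.
For v in [-2, -1], u = -2*v^2 - 6*v - 8 is on the right; area = ∫[-2,-1] (-2*v^2 - 6*v - 4) dv = 1/3.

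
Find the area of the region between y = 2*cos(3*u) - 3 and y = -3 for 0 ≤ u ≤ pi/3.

4/3

The difference (2*cos(3*u) - 3) - (-3) = 2*cos(3*u) changes sign at u = pi/6 inside [0, pi/3], so split the integral there.
∫[0,pi/6] (2*cos(3*u)) du = 2/3.
∫[pi/6,pi/3] (2*cos(3*u)) du = -2/3; the area of that piece is 2/3.
Total area = 2/3 + 2/3 = 4/3.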